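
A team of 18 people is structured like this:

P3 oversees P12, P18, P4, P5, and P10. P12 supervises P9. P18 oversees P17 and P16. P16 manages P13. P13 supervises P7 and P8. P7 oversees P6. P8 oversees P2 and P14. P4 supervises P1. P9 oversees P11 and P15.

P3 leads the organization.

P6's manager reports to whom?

P13

P6 reports to P7, and P7 reports to P13. So P6's skip-level manager is P13.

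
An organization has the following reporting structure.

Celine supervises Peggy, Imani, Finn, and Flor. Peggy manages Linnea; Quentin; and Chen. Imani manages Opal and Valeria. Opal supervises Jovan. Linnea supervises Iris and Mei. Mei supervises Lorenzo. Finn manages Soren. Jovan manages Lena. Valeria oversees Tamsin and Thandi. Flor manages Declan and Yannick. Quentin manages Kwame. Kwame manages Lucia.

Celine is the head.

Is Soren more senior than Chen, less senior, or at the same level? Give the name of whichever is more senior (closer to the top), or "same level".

same level

Both Soren and Chen are 2 levels below Celine.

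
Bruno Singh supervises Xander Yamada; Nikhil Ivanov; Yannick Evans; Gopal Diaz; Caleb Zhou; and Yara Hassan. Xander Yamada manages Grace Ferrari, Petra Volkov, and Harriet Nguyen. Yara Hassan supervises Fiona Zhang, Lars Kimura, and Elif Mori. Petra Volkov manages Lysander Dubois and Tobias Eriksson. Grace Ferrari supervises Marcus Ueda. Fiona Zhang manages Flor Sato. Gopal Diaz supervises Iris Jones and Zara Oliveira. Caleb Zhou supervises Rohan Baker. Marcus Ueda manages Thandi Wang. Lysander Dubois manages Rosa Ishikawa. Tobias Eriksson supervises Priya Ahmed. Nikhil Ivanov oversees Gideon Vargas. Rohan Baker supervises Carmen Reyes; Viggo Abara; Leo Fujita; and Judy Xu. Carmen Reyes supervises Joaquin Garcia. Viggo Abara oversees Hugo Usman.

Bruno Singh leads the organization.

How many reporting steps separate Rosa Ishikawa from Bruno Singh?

4

Chain from Rosa Ishikawa up to Bruno Singh: Rosa Ishikawa → Lysander Dubois → Petra Volkov → Xander Yamada → Bruno Singh. That is 4 steps up, so Rosa Ishikawa is 4 levels below Bruno Singh.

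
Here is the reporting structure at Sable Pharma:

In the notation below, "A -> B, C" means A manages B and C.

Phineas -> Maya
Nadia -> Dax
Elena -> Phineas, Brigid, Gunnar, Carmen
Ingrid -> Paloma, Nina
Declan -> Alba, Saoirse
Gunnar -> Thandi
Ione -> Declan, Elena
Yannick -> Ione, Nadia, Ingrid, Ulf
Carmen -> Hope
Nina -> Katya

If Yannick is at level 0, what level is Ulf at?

Chain from Ulf up to Yannick: Ulf → Yannick. That is 1 step up, so Ulf is 1 level below Yannick.

1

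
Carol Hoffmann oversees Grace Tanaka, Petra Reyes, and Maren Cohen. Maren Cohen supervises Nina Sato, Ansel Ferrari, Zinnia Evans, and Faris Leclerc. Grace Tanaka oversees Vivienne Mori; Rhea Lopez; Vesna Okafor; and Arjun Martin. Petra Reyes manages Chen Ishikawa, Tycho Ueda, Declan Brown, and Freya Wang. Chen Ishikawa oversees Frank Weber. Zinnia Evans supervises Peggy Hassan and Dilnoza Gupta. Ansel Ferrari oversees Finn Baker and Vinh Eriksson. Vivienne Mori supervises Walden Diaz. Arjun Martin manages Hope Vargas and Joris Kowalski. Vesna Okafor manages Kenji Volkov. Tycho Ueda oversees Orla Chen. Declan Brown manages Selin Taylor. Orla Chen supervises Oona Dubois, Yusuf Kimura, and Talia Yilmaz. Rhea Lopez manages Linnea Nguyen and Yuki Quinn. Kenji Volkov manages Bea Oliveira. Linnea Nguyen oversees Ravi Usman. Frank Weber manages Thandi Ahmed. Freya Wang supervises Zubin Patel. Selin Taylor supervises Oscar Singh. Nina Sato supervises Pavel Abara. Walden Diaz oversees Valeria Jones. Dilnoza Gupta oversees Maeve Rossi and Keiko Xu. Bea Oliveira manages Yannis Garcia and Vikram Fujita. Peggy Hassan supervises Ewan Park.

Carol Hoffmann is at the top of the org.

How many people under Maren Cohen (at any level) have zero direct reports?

7

The people in Maren Cohen's organization with no one reporting to them are Faris Leclerc, Pavel Abara, Vinh Eriksson, Finn Baker, Ewan Park, Keiko Xu, Maeve Rossi. That is 7.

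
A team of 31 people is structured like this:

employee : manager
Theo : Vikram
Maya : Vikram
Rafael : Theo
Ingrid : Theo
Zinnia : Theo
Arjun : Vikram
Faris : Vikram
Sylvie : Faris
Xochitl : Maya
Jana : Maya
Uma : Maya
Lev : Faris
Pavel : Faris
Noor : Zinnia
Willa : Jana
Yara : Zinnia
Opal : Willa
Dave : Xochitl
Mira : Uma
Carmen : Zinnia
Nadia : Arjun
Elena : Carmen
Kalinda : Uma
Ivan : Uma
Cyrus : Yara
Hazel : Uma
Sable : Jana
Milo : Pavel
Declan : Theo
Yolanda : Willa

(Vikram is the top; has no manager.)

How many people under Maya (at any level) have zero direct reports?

The people in Maya's organization with no one reporting to them are Hazel, Ivan, Kalinda, Mira, Sable, Yolanda, Opal, Dave. That is 8.

8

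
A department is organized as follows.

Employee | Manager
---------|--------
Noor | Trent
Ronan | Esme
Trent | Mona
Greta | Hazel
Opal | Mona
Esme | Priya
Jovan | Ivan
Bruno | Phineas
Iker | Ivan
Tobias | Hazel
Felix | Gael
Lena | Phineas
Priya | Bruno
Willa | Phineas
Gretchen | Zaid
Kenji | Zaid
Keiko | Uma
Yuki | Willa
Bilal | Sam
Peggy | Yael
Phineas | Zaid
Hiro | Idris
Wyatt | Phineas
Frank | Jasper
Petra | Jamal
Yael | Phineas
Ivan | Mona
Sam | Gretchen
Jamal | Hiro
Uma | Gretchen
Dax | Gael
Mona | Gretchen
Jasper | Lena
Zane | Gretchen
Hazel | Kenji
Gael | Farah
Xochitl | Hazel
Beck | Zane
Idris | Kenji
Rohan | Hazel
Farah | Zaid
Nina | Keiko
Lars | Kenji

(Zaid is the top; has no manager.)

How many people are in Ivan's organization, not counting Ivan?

2

Ivan directly manages Iker, Jovan. Iker has no reports. Jovan has no reports. So Ivan's organization is 2 direct reports plus everyone under them: 1 + 1 = 2.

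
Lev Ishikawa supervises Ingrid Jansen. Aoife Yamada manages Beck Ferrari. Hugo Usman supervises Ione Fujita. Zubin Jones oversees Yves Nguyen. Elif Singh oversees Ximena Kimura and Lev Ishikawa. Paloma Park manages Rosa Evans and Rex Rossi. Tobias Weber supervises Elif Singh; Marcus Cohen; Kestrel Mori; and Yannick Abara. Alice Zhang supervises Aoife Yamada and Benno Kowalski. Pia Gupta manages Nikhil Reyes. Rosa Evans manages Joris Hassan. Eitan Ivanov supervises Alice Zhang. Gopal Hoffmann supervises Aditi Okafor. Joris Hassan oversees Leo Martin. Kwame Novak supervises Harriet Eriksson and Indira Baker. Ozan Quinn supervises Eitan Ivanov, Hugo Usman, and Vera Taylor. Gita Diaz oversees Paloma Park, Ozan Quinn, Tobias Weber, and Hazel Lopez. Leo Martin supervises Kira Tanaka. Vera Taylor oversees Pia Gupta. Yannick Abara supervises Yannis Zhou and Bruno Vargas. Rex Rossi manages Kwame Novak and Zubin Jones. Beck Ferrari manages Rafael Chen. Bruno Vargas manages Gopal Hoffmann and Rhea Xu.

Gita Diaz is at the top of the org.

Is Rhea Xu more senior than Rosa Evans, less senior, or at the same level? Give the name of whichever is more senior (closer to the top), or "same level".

Rosa Evans

Rhea Xu is 4 levels below Gita Diaz; Rosa Evans is 2. Rosa Evans is higher.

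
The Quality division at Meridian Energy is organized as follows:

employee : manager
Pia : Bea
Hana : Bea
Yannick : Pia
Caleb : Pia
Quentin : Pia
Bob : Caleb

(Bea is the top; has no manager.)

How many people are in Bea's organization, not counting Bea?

6

Bea directly manages Pia, Hana. Under Pia: Quentin, Caleb, Bob, Yannick (4). Hana has no reports. So Bea's organization is 2 direct reports plus everyone under them: 5 + 1 = 6.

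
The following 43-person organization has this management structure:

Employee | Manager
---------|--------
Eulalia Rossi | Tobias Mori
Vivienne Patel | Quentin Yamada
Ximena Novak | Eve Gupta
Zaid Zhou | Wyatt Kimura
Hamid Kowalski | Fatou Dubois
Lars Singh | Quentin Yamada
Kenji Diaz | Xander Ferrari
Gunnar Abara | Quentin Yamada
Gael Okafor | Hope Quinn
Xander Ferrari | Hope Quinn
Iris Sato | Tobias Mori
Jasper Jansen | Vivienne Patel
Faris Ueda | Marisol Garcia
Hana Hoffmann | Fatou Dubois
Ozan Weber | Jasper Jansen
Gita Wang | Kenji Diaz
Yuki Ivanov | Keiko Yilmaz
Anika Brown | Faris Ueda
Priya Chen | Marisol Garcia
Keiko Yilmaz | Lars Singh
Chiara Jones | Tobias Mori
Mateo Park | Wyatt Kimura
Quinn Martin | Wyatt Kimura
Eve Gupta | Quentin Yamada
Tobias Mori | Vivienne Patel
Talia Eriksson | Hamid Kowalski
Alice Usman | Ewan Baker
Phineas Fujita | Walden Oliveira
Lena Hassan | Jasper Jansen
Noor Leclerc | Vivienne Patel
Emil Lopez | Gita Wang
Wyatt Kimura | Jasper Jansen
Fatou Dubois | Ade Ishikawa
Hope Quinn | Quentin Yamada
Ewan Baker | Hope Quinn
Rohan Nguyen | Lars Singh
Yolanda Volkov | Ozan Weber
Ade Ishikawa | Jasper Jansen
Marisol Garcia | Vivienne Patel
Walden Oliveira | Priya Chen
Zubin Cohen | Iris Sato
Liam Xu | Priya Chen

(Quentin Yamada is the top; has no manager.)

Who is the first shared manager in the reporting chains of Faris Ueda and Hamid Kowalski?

Faris Ueda's chain of managers is Marisol Garcia, Vivienne Patel, Quentin Yamada. Hamid Kowalski's chain of managers is Fatou Dubois, Ade Ishikawa, Jasper Jansen, Vivienne Patel, Quentin Yamada. The first manager that appears in both chains is Vivienne Patel.

Vivienne Patel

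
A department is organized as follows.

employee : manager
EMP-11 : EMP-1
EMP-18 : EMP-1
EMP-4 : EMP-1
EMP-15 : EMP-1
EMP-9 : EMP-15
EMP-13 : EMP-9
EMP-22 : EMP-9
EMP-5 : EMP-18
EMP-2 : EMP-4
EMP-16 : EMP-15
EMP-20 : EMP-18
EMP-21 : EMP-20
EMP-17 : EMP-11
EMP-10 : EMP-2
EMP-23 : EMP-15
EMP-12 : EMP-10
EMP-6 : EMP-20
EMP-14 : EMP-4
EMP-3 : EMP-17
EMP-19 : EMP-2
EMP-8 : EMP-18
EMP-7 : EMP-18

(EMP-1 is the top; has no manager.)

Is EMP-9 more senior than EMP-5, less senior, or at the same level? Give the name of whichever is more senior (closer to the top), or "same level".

same level

Both EMP-9 and EMP-5 are 2 levels below EMP-1.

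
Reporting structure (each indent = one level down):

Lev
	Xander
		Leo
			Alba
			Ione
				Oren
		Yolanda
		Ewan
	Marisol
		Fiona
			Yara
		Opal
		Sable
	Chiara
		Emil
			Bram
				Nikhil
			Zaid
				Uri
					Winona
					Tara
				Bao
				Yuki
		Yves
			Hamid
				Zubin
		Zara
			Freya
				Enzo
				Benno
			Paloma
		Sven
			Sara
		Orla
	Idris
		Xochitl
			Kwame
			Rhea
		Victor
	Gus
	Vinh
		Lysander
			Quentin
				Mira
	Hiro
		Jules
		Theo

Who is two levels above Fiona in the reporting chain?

Lev

Fiona reports to Marisol, and Marisol reports to Lev. So Fiona's skip-level manager is Lev.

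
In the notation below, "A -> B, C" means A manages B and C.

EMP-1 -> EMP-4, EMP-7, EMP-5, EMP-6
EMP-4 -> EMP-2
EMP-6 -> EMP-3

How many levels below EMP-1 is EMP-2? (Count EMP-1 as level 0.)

Chain from EMP-2 up to EMP-1: EMP-2 → EMP-4 → EMP-1. That is 2 steps up, so EMP-2 is 2 levels below EMP-1.

2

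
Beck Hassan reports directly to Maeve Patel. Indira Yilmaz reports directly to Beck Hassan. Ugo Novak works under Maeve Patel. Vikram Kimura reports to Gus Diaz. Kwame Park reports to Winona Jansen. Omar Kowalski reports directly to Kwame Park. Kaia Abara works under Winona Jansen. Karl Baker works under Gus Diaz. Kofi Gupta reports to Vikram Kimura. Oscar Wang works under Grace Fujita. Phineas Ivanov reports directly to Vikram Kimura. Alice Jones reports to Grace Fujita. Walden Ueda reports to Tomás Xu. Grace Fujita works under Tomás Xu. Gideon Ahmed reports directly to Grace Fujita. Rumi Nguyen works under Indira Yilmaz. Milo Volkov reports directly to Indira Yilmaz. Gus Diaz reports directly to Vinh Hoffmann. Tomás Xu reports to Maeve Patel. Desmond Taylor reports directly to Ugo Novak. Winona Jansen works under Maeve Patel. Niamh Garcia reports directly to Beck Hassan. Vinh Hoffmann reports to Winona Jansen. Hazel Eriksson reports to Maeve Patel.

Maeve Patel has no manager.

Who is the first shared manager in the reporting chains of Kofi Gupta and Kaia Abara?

Kofi Gupta's chain of managers is Vikram Kimura, Gus Diaz, Vinh Hoffmann, Winona Jansen, Maeve Patel. Kaia Abara's chain of managers is Winona Jansen, Maeve Patel. The first manager that appears in both chains is Winona Jansen.

Winona Jansen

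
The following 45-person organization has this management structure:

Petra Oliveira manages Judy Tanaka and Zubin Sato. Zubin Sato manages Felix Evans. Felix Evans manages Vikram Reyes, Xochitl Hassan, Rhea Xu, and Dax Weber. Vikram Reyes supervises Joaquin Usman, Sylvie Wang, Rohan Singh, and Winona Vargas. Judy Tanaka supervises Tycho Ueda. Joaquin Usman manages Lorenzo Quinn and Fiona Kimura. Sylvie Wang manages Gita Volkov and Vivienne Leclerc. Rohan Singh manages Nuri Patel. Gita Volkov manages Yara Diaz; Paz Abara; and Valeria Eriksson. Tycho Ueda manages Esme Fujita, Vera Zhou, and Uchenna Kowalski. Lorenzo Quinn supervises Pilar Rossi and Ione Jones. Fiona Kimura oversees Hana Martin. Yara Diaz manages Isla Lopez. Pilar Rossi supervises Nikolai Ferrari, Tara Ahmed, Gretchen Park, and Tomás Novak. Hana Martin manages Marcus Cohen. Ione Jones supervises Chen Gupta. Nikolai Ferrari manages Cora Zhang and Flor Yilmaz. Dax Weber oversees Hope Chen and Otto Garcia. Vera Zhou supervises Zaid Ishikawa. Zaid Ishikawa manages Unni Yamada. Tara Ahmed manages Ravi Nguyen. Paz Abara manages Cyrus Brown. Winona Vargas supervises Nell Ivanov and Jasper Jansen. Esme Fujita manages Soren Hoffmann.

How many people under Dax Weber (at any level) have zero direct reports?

The people in Dax Weber's organization with no one reporting to them are Otto Garcia, Hope Chen. That is 2.

2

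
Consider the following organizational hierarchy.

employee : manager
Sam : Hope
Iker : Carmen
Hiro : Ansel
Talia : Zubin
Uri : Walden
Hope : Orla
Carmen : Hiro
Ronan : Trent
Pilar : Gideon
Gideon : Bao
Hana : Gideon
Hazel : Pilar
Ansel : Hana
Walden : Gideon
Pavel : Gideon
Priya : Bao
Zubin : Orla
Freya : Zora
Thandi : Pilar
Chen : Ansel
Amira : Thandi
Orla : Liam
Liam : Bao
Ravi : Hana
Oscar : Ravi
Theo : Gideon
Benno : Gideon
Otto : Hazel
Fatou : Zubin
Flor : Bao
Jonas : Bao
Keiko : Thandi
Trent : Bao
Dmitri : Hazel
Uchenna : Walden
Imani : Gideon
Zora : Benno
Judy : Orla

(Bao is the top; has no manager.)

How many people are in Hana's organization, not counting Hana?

Hana directly manages Ansel, Ravi. Under Ansel: Chen, Hiro, Carmen, Iker (4). Under Ravi: Oscar (1). So Hana's organization is 2 direct reports plus everyone under them: 5 + 2 = 7.

7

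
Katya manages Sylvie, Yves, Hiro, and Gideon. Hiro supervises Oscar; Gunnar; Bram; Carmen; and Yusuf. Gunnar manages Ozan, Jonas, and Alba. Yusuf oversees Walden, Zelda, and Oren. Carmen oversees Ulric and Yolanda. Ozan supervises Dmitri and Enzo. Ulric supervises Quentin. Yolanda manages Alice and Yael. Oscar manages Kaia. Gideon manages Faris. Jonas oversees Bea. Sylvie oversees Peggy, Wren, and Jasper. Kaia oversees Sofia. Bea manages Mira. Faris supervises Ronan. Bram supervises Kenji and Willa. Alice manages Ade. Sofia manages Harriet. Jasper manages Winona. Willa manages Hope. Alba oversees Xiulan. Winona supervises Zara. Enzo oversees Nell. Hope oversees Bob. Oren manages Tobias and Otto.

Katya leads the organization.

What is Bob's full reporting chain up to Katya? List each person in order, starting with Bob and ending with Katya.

Bob reports to Hope. Hope reports to Willa. Willa reports to Bram. Bram reports to Hiro. Hiro reports to Katya. Katya is at the top.

Bob -> Hope -> Willa -> Bram -> Hiro -> Katya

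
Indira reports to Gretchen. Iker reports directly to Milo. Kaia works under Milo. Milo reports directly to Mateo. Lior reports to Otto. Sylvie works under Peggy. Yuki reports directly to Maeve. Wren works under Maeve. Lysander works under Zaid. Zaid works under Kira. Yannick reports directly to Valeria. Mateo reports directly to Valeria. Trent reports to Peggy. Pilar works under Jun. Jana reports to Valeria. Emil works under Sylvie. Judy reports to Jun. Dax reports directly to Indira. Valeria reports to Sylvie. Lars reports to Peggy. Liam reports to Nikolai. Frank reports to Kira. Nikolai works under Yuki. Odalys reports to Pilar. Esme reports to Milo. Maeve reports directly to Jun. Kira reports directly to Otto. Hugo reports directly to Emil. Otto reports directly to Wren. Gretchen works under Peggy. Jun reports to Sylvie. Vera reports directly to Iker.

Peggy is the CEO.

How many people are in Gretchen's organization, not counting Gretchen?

2

Gretchen directly manages Indira. Under Indira: Dax (1). That's 2 in total.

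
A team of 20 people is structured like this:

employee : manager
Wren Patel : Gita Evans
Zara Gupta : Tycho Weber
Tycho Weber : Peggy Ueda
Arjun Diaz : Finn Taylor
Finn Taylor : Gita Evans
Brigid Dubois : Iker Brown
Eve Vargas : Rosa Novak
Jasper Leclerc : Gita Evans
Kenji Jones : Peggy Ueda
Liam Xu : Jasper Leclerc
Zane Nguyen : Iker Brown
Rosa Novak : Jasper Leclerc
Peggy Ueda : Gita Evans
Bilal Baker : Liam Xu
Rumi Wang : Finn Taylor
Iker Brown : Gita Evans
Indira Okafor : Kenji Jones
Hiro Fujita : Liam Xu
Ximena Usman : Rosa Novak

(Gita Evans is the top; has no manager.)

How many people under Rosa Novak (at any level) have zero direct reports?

The people in Rosa Novak's organization with no one reporting to them are Ximena Usman, Eve Vargas. That is 2.

2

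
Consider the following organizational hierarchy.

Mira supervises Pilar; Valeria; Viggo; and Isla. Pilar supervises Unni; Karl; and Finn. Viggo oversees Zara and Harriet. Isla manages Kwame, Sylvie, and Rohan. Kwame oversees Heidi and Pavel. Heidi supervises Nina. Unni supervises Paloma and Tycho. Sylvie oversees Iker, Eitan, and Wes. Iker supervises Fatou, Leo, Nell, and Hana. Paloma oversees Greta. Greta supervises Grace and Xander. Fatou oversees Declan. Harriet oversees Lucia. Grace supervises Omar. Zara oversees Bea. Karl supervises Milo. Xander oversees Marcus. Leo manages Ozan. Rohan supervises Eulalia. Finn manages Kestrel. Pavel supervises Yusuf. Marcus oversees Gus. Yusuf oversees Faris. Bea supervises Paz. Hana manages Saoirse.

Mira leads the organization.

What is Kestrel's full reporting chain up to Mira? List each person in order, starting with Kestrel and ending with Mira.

Kestrel reports to Finn. Finn reports to Pilar. Pilar reports to Mira. Mira is at the top.

Kestrel -> Finn -> Pilar -> Mira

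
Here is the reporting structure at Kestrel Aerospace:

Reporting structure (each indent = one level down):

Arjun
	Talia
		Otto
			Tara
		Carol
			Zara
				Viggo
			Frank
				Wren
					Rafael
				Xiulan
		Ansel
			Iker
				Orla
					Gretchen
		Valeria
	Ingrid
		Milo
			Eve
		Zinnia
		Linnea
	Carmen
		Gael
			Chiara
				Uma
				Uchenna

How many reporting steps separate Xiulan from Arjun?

Chain from Xiulan up to Arjun: Xiulan → Frank → Carol → Talia → Arjun. That is 4 steps up, so Xiulan is 4 levels below Arjun.

4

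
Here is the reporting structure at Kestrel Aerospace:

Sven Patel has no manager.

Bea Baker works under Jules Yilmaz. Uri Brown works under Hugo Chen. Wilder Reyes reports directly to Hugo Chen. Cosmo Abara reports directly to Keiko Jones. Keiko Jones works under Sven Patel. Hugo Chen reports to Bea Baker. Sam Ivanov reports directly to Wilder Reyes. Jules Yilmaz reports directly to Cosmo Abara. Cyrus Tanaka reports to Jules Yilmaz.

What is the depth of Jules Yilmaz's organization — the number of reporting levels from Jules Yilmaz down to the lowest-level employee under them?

4

The longest chain under Jules Yilmaz runs Jules Yilmaz → Bea Baker → Hugo Chen → Wilder Reyes → Sam Ivanov, which is 4 levels below Jules Yilmaz.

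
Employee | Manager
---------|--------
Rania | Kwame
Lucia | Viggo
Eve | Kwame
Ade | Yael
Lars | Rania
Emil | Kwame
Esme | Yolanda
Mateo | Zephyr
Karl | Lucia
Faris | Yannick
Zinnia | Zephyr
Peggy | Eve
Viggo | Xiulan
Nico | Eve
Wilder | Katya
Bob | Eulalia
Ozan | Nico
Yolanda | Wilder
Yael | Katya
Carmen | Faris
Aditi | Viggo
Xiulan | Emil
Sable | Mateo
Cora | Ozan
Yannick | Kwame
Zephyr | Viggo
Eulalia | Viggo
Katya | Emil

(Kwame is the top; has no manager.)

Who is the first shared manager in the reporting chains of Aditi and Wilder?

Emil

Aditi's chain of managers is Viggo, Xiulan, Emil, Kwame. Wilder's chain of managers is Katya, Emil, Kwame. The first manager that appears in both chains is Emil.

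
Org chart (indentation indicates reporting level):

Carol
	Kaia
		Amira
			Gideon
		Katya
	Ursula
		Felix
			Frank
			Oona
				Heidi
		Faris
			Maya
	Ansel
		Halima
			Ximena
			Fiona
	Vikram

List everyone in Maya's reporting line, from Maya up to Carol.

Maya reports to Faris. Faris reports to Ursula. Ursula reports to Carol. Carol is at the top.

Maya -> Faris -> Ursula -> Carol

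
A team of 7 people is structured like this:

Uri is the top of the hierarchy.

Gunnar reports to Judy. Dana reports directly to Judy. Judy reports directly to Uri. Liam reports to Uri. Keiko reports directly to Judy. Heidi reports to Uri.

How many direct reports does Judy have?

3

Judy directly manages Gunnar, Dana, Keiko. That is 3 direct reports.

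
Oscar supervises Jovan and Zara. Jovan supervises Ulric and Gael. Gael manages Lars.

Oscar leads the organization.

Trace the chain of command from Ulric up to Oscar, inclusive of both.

Ulric -> Jovan -> Oscar

Ulric reports to Jovan. Jovan reports to Oscar. Oscar is at the top.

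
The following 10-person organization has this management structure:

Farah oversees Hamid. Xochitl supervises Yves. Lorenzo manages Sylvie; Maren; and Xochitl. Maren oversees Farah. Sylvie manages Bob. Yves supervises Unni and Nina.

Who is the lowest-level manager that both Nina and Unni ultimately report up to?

Nina's chain of managers is Yves, Xochitl, Lorenzo. Unni's chain of managers is Yves, Xochitl, Lorenzo. The first manager that appears in both chains is Yves.

Yves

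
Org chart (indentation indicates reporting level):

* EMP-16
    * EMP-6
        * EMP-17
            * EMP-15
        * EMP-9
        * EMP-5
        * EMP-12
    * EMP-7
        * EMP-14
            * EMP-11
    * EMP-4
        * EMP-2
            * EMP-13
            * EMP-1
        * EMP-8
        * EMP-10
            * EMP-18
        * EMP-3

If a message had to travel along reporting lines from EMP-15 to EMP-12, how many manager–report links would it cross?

EMP-15 is 2 levels below EMP-6, and EMP-12 is 1 level below EMP-6 (their lowest common manager). The shortest path runs up from EMP-15 to EMP-6 and back down to EMP-12: 2 + 1 = 3 links.

3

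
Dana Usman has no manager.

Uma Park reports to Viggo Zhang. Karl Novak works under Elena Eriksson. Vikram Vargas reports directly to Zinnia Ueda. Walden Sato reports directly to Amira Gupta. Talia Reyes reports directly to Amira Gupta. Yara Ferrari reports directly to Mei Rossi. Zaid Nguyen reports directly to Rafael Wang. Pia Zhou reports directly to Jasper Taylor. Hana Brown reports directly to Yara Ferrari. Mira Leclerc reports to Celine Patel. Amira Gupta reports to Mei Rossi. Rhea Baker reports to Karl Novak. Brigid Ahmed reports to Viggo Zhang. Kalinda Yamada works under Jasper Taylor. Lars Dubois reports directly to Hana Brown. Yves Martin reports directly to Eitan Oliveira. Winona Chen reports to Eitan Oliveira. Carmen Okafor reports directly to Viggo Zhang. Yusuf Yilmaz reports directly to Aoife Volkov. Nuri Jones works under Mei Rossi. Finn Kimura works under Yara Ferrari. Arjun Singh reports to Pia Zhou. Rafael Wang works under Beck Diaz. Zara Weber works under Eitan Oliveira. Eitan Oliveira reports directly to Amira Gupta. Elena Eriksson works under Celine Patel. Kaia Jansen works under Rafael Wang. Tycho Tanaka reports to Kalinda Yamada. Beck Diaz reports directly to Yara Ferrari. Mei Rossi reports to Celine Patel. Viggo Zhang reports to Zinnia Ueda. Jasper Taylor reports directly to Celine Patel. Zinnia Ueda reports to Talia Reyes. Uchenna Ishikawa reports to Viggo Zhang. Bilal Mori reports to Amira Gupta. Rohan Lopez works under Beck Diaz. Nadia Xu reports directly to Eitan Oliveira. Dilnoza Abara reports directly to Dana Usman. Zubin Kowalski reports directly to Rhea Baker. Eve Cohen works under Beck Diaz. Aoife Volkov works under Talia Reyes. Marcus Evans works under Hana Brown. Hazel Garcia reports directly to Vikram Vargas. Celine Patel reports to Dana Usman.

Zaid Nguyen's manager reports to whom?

Zaid Nguyen reports to Rafael Wang, and Rafael Wang reports to Beck Diaz. So Zaid Nguyen's skip-level manager is Beck Diaz.

Beck Diaz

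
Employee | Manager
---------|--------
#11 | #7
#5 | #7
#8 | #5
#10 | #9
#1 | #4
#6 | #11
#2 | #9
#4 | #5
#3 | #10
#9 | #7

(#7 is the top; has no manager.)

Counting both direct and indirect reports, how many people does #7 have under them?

#7 directly manages #9, #11, #5. Under #9: #10, #3, #2 (3). Under #11: #6 (1). Under #5: #4, #1, #8 (3). So #7's organization is 3 direct reports plus everyone under them: 4 + 2 + 4 = 10.

10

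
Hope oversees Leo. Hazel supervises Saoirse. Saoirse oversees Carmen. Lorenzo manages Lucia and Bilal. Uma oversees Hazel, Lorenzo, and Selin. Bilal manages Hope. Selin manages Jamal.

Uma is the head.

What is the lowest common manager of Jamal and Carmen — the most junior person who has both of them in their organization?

Jamal's chain of managers is Selin, Uma. Carmen's chain of managers is Saoirse, Hazel, Uma. The first manager that appears in both chains is Uma.

Uma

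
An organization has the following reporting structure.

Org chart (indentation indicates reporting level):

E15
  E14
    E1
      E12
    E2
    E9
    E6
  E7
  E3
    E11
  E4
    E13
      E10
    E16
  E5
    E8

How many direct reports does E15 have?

E15 directly manages E14, E7, E3, E4, E5. That is 5 direct reports.

5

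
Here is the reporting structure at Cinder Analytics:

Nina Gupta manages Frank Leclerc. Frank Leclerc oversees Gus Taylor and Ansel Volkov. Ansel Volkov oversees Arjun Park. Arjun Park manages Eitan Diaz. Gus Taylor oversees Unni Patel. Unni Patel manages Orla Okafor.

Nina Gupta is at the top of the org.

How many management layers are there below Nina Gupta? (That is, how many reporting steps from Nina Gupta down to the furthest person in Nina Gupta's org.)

4

The longest chain under Nina Gupta runs Nina Gupta → Frank Leclerc → Gus Taylor → Unni Patel → Orla Okafor, which is 4 levels below Nina Gupta.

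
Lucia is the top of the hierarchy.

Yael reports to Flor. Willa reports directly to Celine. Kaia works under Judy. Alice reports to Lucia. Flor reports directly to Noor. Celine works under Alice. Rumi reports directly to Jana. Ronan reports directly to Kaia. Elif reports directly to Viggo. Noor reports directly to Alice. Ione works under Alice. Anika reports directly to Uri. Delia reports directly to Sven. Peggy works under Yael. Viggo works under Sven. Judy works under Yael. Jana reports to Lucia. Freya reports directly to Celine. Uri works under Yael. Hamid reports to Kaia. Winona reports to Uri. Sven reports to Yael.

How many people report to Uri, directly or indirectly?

2

Uri directly manages Anika, Winona. Anika has no reports. Winona has no reports. So Uri's organization is 2 direct reports plus everyone under them: 1 + 1 = 2.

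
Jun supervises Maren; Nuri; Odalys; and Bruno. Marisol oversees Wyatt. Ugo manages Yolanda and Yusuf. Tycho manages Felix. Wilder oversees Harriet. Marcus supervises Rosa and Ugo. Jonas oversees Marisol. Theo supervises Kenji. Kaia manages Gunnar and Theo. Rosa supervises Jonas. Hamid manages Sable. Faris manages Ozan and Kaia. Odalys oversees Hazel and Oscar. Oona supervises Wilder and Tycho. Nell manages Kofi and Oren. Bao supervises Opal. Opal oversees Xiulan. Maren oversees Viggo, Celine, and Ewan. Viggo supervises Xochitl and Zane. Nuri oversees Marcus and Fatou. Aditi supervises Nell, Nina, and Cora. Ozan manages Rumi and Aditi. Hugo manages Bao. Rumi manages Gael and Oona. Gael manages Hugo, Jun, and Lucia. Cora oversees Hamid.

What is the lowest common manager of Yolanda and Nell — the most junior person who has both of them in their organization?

Ozan

Yolanda's chain of managers is Ugo, Marcus, Nuri, Jun, Gael, Rumi, Ozan, Faris. Nell's chain of managers is Aditi, Ozan, Faris. The first manager that appears in both chains is Ozan.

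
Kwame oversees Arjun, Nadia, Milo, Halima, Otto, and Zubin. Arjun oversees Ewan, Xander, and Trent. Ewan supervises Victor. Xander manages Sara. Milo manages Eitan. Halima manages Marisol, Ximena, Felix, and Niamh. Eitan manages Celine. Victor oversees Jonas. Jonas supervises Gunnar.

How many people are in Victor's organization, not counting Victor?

2

Victor directly manages Jonas. Under Jonas: Gunnar (1). That's 2 in total.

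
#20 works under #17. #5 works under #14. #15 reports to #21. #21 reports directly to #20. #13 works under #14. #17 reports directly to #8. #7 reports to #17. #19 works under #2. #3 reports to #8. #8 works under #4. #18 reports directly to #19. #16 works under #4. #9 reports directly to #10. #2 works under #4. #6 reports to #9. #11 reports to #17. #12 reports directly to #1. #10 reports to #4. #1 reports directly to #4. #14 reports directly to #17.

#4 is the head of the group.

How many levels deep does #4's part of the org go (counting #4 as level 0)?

5

The longest chain under #4 runs #4 → #8 → #17 → #20 → #21 → #15, which is 5 levels below #4.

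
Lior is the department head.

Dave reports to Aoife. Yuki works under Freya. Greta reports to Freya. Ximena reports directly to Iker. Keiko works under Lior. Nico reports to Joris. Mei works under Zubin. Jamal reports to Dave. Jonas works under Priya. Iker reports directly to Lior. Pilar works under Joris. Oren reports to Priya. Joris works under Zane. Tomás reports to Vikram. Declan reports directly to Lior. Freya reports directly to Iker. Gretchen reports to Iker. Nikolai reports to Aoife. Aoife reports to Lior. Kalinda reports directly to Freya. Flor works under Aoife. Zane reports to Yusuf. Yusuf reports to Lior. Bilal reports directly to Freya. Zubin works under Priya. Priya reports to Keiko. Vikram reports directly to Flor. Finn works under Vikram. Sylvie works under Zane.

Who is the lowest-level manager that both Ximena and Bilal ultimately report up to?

Iker

Ximena's chain of managers is Iker, Lior. Bilal's chain of managers is Freya, Iker, Lior. The first manager that appears in both chains is Iker.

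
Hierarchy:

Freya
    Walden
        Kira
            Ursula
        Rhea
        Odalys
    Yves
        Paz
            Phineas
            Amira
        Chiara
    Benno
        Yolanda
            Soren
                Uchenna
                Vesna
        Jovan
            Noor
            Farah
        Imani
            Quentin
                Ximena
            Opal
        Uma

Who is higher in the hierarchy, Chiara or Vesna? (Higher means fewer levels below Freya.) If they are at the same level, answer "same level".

Chiara is 2 levels below Freya; Vesna is 4. Chiara is higher.

Chiara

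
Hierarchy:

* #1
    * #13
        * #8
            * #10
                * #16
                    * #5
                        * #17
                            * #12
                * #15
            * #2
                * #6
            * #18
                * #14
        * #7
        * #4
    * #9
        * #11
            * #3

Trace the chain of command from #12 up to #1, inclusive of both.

#12 -> #17 -> #5 -> #16 -> #10 -> #8 -> #13 -> #1

#12 reports to #17. #17 reports to #5. #5 reports to #16. #16 reports to #10. #10 reports to #8. #8 reports to #13. #13 reports to #1. #1 is at the top.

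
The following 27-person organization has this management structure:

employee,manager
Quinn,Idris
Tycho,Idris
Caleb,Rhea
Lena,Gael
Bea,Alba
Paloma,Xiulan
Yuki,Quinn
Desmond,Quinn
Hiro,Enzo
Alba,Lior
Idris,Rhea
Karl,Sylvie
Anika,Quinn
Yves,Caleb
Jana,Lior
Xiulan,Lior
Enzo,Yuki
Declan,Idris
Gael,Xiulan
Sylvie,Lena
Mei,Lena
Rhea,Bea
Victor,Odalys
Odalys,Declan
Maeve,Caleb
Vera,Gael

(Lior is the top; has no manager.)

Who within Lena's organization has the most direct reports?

Lena

Direct-report counts within Lena's organization: Lena has 2; Sylvie has 1. The largest is 2, held by Lena.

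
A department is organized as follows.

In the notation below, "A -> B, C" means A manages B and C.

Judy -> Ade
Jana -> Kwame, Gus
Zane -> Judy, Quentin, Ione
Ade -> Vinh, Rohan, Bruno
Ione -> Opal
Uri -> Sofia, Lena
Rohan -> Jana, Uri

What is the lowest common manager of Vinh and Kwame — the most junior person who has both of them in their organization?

Ade

Vinh's chain of managers is Ade, Judy, Zane. Kwame's chain of managers is Jana, Rohan, Ade, Judy, Zane. The first manager that appears in both chains is Ade.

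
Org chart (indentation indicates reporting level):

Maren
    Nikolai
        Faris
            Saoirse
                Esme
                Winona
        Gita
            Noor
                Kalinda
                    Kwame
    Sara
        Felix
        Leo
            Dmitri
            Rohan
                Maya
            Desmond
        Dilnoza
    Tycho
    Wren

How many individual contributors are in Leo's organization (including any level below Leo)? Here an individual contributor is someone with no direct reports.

The people in Leo's organization with no one reporting to them are Desmond, Maya, Dmitri. That is 3.

3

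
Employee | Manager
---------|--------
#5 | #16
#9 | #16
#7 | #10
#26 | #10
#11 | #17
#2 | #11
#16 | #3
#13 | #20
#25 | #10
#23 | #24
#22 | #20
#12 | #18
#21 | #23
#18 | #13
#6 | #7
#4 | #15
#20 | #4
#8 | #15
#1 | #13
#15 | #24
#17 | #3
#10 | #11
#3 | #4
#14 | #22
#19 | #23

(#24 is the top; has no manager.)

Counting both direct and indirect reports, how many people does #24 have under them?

25

#24 directly manages #15, #23. Under #15: #8, #4, #20, #22, #14, #13, #18, #12, #1, #3, #16, #5, #9, #17, #11, #2, #10, #25, #26, #7, #6 (21). Under #23: #19, #21 (2). So #24's organization is 2 direct reports plus everyone under them: 22 + 3 = 25.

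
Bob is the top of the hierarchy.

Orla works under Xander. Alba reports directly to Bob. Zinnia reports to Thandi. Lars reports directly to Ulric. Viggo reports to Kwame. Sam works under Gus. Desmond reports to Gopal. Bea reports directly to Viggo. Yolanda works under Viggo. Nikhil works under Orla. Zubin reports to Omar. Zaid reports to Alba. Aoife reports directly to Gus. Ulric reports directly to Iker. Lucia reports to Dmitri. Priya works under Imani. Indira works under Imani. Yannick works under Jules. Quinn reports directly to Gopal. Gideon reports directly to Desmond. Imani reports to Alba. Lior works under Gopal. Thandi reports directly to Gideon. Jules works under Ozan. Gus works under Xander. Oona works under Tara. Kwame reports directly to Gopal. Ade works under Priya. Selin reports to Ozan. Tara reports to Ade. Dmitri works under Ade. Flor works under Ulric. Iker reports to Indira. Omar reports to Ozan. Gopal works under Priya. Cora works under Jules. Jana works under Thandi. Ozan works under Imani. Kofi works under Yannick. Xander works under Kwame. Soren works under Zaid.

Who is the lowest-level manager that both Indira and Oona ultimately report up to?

Indira's chain of managers is Imani, Alba, Bob. Oona's chain of managers is Tara, Ade, Priya, Imani, Alba, Bob. The first manager that appears in both chains is Imani.

Imani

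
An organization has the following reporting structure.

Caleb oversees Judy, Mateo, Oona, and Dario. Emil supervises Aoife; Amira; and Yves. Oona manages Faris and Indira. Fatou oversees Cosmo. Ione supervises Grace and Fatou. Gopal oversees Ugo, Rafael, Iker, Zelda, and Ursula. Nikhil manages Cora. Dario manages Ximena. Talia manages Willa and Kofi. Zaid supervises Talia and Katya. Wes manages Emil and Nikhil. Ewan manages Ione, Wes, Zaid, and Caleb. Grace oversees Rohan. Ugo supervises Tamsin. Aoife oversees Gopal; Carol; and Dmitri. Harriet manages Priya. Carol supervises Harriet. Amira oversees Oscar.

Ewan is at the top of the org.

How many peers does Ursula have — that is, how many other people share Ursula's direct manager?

4

Ursula reports to Gopal. Gopal's other direct reports are Ugo, Rafael, Iker, Zelda — 4 peers.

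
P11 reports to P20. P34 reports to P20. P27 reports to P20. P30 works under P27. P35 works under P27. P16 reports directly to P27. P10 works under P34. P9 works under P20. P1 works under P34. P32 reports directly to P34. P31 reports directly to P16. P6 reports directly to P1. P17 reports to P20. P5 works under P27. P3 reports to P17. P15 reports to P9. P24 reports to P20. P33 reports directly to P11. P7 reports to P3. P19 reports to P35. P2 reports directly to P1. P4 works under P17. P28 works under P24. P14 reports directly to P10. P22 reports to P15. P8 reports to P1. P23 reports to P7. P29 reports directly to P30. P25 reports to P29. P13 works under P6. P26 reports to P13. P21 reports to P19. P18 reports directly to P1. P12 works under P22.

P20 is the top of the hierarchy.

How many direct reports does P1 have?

4

P1 directly manages P6, P2, P8, P18. That is 4 direct reports.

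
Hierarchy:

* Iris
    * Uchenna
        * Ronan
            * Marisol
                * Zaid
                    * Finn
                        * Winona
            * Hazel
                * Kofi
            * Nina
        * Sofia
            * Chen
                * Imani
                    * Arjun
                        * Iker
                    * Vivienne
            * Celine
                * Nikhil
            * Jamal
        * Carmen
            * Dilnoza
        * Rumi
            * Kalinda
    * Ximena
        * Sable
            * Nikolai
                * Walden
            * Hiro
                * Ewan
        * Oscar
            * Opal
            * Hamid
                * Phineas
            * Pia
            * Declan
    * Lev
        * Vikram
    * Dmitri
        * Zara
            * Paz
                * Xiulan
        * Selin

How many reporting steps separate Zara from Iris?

Chain from Zara up to Iris: Zara → Dmitri → Iris. That is 2 steps up, so Zara is 2 levels below Iris.

2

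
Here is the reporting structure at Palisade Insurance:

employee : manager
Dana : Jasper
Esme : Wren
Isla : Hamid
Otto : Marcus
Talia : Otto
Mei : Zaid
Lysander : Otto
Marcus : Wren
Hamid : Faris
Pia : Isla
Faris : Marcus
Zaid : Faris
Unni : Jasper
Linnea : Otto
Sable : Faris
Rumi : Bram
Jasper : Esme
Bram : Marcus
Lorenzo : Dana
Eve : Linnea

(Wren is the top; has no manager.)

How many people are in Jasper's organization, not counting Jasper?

Jasper directly manages Dana, Unni. Under Dana: Lorenzo (1). Unni has no reports. So Jasper's organization is 2 direct reports plus everyone under them: 2 + 1 = 3.

3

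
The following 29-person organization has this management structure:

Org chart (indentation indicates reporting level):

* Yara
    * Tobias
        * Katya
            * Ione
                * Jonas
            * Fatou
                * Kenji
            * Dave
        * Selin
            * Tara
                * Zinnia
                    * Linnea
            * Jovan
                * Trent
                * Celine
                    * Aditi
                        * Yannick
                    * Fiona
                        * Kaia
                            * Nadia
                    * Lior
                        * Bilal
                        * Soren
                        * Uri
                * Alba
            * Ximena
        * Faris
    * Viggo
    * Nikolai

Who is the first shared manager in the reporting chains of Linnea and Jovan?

Selin

Linnea's chain of managers is Zinnia, Tara, Selin, Tobias, Yara. Jovan's chain of managers is Selin, Tobias, Yara. The first manager that appears in both chains is Selin.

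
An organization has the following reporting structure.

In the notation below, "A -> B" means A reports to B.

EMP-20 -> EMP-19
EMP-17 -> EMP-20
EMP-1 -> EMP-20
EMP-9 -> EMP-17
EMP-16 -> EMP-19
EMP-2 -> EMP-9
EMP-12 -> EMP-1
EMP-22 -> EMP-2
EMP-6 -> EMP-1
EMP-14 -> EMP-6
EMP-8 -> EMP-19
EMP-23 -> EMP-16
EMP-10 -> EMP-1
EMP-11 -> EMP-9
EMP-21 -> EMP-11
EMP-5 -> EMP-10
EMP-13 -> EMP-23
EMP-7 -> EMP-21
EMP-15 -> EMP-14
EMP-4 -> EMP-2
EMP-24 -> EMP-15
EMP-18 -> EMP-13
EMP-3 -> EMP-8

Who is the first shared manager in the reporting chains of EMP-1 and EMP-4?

EMP-1's chain of managers is EMP-20, EMP-19. EMP-4's chain of managers is EMP-2, EMP-9, EMP-17, EMP-20, EMP-19. The first manager that appears in both chains is EMP-20.

EMP-20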